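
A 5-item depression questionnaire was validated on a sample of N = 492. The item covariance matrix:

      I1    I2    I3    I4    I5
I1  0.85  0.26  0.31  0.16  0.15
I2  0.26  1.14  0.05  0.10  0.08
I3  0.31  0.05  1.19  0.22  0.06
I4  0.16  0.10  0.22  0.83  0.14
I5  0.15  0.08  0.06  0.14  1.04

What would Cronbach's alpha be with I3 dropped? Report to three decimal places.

Cronbach's alpha = 0.421

Remaining items: I1, I2, I4, I5 (k = 4).
sum of item variances = 0.85 + 1.14 + 0.83 + 1.04 = 3.86
σ²_total = 3.86 + 2 × 0.89 = 5.64
α (item deleted) = (4/3)·(1 − 3.86/5.64) = 0.421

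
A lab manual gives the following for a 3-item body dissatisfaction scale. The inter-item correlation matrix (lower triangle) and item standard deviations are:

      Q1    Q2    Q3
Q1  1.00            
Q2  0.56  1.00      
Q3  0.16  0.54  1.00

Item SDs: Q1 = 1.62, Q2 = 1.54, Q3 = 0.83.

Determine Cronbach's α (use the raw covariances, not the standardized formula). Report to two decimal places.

Σσ²ᵢ = 1.62² + 1.54² + 0.83² = 5.6849
Covariances σ_ij = r_ij · s_i · s_j:
  σ(Q1,Q2) = 0.56 × 1.62 × 1.54 = 1.3971
  σ(Q1,Q3) = 0.16 × 1.62 × 0.83 = 0.2151
  σ(Q2,Q3) = 0.54 × 1.54 × 0.83 = 0.6902
σ²_T = Σσ²ᵢ + 2·Σσ_ij = 5.6849 + 2 × 2.3024 = 10.2897
α = (3/2)·(1 − 5.6849/10.2897) = 0.67

α = 0.67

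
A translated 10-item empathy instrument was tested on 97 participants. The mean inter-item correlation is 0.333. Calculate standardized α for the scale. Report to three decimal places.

Standardized α = k·r̄ / (1 + (k−1)·r̄) = 10 × 0.333 / (1 + 9 × 0.333)
  = 3.3300 / 3.9970 = 0.833

α = 0.833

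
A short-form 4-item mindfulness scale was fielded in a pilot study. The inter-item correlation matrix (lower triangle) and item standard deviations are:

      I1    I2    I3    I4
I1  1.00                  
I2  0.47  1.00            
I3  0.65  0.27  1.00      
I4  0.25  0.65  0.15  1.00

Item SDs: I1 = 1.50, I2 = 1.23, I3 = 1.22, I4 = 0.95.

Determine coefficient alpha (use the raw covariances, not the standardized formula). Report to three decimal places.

Σσ²ᵢ = 1.50² + 1.23² + 1.22² + 0.95² = 6.1538
Covariances σ_ij = r_ij · s_i · s_j:
  σ(I1,I2) = 0.47 × 1.50 × 1.23 = 0.8671
  σ(I1,I3) = 0.65 × 1.50 × 1.22 = 1.1895
  σ(I1,I4) = 0.25 × 1.50 × 0.95 = 0.3562
  σ(I2,I3) = 0.27 × 1.23 × 1.22 = 0.4052
  σ(I2,I4) = 0.65 × 1.23 × 0.95 = 0.7595
  σ(I3,I4) = 0.15 × 1.22 × 0.95 = 0.1738
σ²_T = Σσ²ᵢ + 2·Σσ_ij = 6.1538 + 2 × 3.7513 = 13.6564
α = (4/3)·(1 − 6.1538/13.6564) = 0.733

α = 0.733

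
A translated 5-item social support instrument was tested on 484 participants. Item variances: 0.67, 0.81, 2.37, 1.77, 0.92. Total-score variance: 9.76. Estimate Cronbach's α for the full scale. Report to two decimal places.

Σσᵢ² = 0.67 + 0.81 + 2.37 + 1.77 + 0.92 = 6.54
α = (k/(k−1))·(1 − Σσᵢ²/Var(T)) = (5/4)·(1 − 6.54/9.76) = 0.41

α = 0.41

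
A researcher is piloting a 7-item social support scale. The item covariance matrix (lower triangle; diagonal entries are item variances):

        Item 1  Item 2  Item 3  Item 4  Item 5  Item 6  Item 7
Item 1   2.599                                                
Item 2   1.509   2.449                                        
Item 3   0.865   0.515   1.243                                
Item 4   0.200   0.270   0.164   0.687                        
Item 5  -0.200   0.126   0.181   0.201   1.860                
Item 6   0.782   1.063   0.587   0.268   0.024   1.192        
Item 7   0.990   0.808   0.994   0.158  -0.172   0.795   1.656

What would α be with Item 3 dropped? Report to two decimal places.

Remaining items: Item 1, Item 2, Item 4, Item 5, Item 6, Item 7 (k = 6).
Σσᵢ² = 2.599 + 2.449 + 0.687 + 1.860 + 1.192 + 1.656 = 10.443
Var(T) = 10.443 + 2 × 6.822 = 24.087
α (item deleted) = (6/5)·(1 − 10.443/24.087) = 0.68

α = 0.68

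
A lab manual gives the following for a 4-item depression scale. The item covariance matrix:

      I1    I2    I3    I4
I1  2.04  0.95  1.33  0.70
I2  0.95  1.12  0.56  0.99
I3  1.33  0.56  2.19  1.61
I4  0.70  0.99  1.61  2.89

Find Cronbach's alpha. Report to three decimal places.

α = 0.798

sum of item variances = 2.04 + 1.12 + 2.19 + 2.89 = 8.24
Sum of the distinct covariances = 6.14
Var(T) = 8.24 + 2 × 6.14 = 20.52
α = (k/(k−1))·(1 − sum of item variances/Var(T)) = (4/3)·(1 − 8.24/20.52) = 0.798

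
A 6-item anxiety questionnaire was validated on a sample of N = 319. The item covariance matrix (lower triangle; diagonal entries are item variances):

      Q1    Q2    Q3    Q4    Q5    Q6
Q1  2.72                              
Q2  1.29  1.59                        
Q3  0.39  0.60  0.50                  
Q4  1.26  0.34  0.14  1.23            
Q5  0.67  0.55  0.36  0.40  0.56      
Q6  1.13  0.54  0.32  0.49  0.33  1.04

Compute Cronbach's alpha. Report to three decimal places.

Σσᵢ² = 2.72 + 1.59 + 0.50 + 1.23 + 0.56 + 1.04 = 7.64
Σ_{i<j} σ_ij = 8.81
Var(T) = 7.64 + 2 × 8.81 = 25.26
α = (k/(k−1))·(1 − Σσᵢ²/Var(T)) = (6/5)·(1 − 7.64/25.26) = 0.837

Cronbach's alpha = 0.837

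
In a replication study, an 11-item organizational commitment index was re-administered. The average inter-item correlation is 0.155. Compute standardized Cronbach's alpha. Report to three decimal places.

standardized Cronbach's alpha = 0.669

Standardized α = k·r̄ / (1 + (k−1)·r̄) = 11 × 0.155 / (1 + 10 × 0.155)
  = 1.7050 / 2.5500 = 0.669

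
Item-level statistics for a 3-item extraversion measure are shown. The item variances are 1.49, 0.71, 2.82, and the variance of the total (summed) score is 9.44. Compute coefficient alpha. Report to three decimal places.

α = 0.702

Σσ²ᵢ = 1.49 + 0.71 + 2.82 = 5.02
α = (k/(k−1))·(1 − Σσ²ᵢ/total variance) = (3/2)·(1 − 5.02/9.44) = 0.702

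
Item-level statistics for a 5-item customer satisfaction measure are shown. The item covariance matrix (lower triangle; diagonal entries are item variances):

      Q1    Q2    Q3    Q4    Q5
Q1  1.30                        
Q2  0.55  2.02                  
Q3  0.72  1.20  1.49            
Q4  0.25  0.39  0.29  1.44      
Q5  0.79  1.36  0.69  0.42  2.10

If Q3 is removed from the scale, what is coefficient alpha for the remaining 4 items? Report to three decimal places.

coefficient alpha = 0.697

Remaining items: Q1, Q2, Q4, Q5 (k = 4).
sum of item variances = 1.30 + 2.02 + 1.44 + 2.10 = 6.86
total variance = 6.86 + 2 × 3.76 = 14.38
α (item deleted) = (4/3)·(1 − 6.86/14.38) = 0.697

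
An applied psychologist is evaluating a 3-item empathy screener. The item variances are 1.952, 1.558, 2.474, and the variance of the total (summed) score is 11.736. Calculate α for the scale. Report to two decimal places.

Σσᵢ² = 1.952 + 1.558 + 2.474 = 5.984
α = (k/(k−1))·(1 − Σσᵢ²/Var(T)) = (3/2)·(1 − 5.984/11.736) = 0.74

α = 0.74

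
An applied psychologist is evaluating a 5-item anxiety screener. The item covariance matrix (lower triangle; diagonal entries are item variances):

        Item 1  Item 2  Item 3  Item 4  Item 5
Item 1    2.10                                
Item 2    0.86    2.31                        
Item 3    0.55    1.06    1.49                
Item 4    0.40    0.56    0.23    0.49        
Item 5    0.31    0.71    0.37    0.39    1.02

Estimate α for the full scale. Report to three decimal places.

α = 0.744

Σσᵢ² = 2.10 + 2.31 + 1.49 + 0.49 + 1.02 = 7.41
Sum of the distinct covariances = 5.44
Var(T) = 7.41 + 2 × 5.44 = 18.29
α = (k/(k−1))·(1 − Σσᵢ²/Var(T)) = (5/4)·(1 − 7.41/18.29) = 0.744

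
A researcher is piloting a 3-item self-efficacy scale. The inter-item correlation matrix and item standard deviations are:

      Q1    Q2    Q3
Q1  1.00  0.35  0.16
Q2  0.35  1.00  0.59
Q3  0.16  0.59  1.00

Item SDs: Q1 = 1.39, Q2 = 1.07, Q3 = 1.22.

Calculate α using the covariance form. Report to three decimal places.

Σσ²ᵢ = 1.39² + 1.07² + 1.22² = 4.5654
Covariances σ_ij = r_ij · s_i · s_j:
  σ(Q1,Q2) = 0.35 × 1.39 × 1.07 = 0.5206
  σ(Q1,Q3) = 0.16 × 1.39 × 1.22 = 0.2713
  σ(Q2,Q3) = 0.59 × 1.07 × 1.22 = 0.7702
σ²_T = Σσ²ᵢ + 2·Σσ_ij = 4.5654 + 2 × 1.5621 = 7.6896
α = (3/2)·(1 − 4.5654/7.6896) = 0.609

α = 0.609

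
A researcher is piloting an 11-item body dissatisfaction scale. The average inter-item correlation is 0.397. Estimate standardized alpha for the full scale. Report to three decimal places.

Standardized α = k·r̄ / (1 + (k−1)·r̄) = 11 × 0.397 / (1 + 10 × 0.397)
  = 4.3670 / 4.9700 = 0.879

α = 0.879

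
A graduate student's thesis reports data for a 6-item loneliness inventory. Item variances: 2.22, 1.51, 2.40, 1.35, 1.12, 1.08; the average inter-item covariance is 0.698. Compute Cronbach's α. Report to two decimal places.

ΣVar(i) = 2.22 + 1.51 + 2.40 + 1.35 + 1.12 + 1.08 = 9.68
Sum of the 15 distinct covariances = 15 × 0.698 = 10.470
σ²_T = ΣVar(i) + 2·Σcov = 9.68 + 2 × 10.470 = 30.620
α = (6/5)·(1 − 9.68/30.620) = 0.82

α = 0.82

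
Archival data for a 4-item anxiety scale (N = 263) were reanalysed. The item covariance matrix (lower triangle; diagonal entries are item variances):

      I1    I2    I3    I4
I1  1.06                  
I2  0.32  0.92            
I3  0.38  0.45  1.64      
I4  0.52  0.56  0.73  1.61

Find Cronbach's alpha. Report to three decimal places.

α = 0.708

Σσᵢ² = 1.06 + 0.92 + 1.64 + 1.61 = 5.23
Sum of off-diagonal covariances = 2.96
σ²_T = 5.23 + 2 × 2.96 = 11.15
α = (k/(k−1))·(1 − Σσᵢ²/σ²_T) = (4/3)·(1 − 5.23/11.15) = 0.708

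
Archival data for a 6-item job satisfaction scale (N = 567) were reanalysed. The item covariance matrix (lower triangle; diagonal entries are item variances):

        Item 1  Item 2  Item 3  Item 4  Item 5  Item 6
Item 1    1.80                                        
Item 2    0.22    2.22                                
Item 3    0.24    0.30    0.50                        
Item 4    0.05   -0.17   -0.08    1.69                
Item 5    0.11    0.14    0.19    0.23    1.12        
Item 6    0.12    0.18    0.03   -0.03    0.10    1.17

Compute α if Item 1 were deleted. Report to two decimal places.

α = 0.26

Remaining items: Item 2, Item 3, Item 4, Item 5, Item 6 (k = 5).
sum of item variances = 2.22 + 0.50 + 1.69 + 1.12 + 1.17 = 6.70
Var(T) = 6.70 + 2 × 0.89 = 8.48
α (item deleted) = (5/4)·(1 − 6.70/8.48) = 0.26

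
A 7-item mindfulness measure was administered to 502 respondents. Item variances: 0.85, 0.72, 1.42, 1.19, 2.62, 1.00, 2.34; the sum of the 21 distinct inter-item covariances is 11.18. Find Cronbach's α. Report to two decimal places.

α = 0.80

ΣVar(i) = 0.85 + 0.72 + 1.42 + 1.19 + 2.62 + 1.00 + 2.34 = 10.14
Sum of distinct covariances = 11.18
Var(T) = ΣVar(i) + 2·Σcov = 10.14 + 2 × 11.18 = 32.50
α = (7/6)·(1 − 10.14/32.50) = 0.80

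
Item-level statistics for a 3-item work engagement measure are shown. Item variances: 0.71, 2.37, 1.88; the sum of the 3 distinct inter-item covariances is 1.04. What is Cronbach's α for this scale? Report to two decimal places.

sum of item variances = 0.71 + 2.37 + 1.88 = 4.96
Sum of distinct covariances = 1.04
σ²_total = sum of item variances + 2·Σcov = 4.96 + 2 × 1.04 = 7.04
α = (3/2)·(1 − 4.96/7.04) = 0.44

α = 0.44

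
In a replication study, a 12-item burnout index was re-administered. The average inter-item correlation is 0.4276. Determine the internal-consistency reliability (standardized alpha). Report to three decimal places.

α = 0.900

Standardized α = k·r̄ / (1 + (k−1)·r̄) = 12 × 0.4276 / (1 + 11 × 0.4276)
  = 5.1312 / 5.7036 = 0.900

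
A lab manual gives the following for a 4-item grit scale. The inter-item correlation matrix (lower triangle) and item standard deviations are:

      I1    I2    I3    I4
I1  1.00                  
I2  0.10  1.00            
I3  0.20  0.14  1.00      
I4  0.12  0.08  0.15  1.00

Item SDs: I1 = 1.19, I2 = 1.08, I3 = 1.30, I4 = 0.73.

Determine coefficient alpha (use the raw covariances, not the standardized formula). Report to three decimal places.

α = 0.376

Σσ²ᵢ = 1.19² + 1.08² + 1.30² + 0.73² = 4.8054
Covariances σ_ij = r_ij · s_i · s_j:
  σ(I1,I2) = 0.10 × 1.19 × 1.08 = 0.1285
  σ(I1,I3) = 0.20 × 1.19 × 1.30 = 0.3094
  σ(I1,I4) = 0.12 × 1.19 × 0.73 = 0.1042
  σ(I2,I3) = 0.14 × 1.08 × 1.30 = 0.1966
  σ(I2,I4) = 0.08 × 1.08 × 0.73 = 0.0631
  σ(I3,I4) = 0.15 × 1.30 × 0.73 = 0.1424
σ²_T = Σσ²ᵢ + 2·Σσ_ij = 4.8054 + 2 × 0.9442 = 6.6938
α = (4/3)·(1 − 4.8054/6.6938) = 0.376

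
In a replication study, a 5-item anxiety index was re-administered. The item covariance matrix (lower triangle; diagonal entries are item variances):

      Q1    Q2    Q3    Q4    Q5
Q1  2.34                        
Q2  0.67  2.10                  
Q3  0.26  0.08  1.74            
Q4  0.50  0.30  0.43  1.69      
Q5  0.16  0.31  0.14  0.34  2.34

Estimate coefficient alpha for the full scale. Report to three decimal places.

sum of item variances = 2.34 + 2.10 + 1.74 + 1.69 + 2.34 = 10.21
Σ_{i<j} σ_ij = 3.19
total variance = 10.21 + 2 × 3.19 = 16.59
α = (k/(k−1))·(1 − sum of item variances/total variance) = (5/4)·(1 − 10.21/16.59) = 0.481

coefficient alpha = 0.481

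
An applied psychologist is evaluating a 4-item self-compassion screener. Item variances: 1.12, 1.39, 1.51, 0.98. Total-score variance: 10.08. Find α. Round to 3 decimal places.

sum of item variances = 1.12 + 1.39 + 1.51 + 0.98 = 5.00
α = (k/(k−1))·(1 − sum of item variances/Var(T)) = (4/3)·(1 − 5.00/10.08) = 0.672

α = 0.672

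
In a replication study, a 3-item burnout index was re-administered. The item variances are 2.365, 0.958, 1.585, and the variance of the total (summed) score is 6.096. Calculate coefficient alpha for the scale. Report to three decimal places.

sum of item variances = 2.365 + 0.958 + 1.585 = 4.908
α = (k/(k−1))·(1 − sum of item variances/σ²_T) = (3/2)·(1 − 4.908/6.096) = 0.292

coefficient alpha = 0.292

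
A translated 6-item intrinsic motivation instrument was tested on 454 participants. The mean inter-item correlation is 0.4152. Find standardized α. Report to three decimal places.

standardized α = 0.810

Standardized α = k·r̄ / (1 + (k−1)·r̄) = 6 × 0.4152 / (1 + 5 × 0.4152)
  = 2.4912 / 3.0760 = 0.810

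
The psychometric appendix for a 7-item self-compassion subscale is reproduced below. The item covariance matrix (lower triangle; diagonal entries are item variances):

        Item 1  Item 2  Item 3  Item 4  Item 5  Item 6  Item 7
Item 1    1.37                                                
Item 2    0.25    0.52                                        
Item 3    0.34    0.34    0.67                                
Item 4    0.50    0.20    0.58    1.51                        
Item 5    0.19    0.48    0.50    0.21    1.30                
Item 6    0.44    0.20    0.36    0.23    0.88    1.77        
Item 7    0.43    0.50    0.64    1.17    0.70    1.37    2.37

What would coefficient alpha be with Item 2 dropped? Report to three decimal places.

coefficient alpha = 0.786

Remaining items: Item 1, Item 3, Item 4, Item 5, Item 6, Item 7 (k = 6).
ΣVar(i) = 1.37 + 0.67 + 1.51 + 1.30 + 1.77 + 2.37 = 8.99
σ²_T = 8.99 + 2 × 8.54 = 26.07
α (item deleted) = (6/5)·(1 − 8.99/26.07) = 0.786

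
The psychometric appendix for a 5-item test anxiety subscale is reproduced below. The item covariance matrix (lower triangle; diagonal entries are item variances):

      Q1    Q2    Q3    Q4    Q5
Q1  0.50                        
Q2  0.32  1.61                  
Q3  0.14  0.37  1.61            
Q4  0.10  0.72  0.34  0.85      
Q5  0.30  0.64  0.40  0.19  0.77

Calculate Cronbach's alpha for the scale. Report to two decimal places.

Σσ²ᵢ = 0.50 + 1.61 + 1.61 + 0.85 + 0.77 = 5.34
Sum of the distinct covariances = 3.52
Var(T) = 5.34 + 2 × 3.52 = 12.38
α = (k/(k−1))·(1 − Σσ²ᵢ/Var(T)) = (5/4)·(1 − 5.34/12.38) = 0.71

Cronbach's alpha = 0.71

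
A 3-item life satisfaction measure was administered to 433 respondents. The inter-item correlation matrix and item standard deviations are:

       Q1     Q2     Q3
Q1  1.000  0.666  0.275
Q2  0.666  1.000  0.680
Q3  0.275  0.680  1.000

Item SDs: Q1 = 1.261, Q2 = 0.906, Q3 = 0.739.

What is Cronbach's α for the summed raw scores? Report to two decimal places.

α = 0.75

Σσ²ᵢ = 1.261² + 0.906² + 0.739² = 2.9571
Covariances σ_ij = r_ij · s_i · s_j:
  σ(Q1,Q2) = 0.666 × 1.261 × 0.906 = 0.7609
  σ(Q1,Q3) = 0.275 × 1.261 × 0.739 = 0.2563
  σ(Q2,Q3) = 0.680 × 0.906 × 0.739 = 0.4553
σ²_T = Σσ²ᵢ + 2·Σσ_ij = 2.9571 + 2 × 1.4725 = 5.9021
α = (3/2)·(1 − 2.9571/5.9021) = 0.75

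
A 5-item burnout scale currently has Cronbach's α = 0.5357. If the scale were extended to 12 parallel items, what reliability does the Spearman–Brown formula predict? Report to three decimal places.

Length factor m = 12/5 = 2.4000
α' = m·α / (1 + (m−1)·α)
   = 12/5 × 0.5357 / (1 + (12/5 − 1) × 0.5357)
   = 1.2857 / 1.7500 = 0.735

predicted reliability = 0.735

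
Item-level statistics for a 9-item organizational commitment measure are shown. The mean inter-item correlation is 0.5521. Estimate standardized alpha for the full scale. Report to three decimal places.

Standardized α = k·r̄ / (1 + (k−1)·r̄) = 9 × 0.5521 / (1 + 8 × 0.5521)
  = 4.9689 / 5.4168 = 0.917

standardized alpha = 0.917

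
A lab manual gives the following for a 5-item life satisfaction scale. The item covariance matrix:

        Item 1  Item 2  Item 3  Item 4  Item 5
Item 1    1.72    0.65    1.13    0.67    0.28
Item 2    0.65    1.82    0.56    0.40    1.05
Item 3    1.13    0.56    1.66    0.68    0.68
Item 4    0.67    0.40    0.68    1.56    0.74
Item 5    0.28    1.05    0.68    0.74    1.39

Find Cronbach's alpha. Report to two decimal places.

Σσᵢ² = 1.72 + 1.82 + 1.66 + 1.56 + 1.39 = 8.15
Sum of off-diagonal covariances = 6.84
total variance = 8.15 + 2 × 6.84 = 21.83
α = (k/(k−1))·(1 − Σσᵢ²/total variance) = (5/4)·(1 − 8.15/21.83) = 0.78

Cronbach's alpha = 0.78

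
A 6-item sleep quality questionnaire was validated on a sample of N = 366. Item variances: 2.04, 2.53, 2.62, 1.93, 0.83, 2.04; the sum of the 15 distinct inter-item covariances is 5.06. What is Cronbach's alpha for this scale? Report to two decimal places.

Cronbach's alpha = 0.55

ΣVar(i) = 2.04 + 2.53 + 2.62 + 1.93 + 0.83 + 2.04 = 11.99
Sum of distinct covariances = 5.06
σ²_T = ΣVar(i) + 2·Σcov = 11.99 + 2 × 5.06 = 22.11
α = (6/5)·(1 − 11.99/22.11) = 0.55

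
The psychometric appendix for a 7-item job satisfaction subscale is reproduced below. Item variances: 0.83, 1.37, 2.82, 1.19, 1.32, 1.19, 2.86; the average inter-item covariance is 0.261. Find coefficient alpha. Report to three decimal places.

α = 0.567

Σσ²ᵢ = 0.83 + 1.37 + 2.82 + 1.19 + 1.32 + 1.19 + 2.86 = 11.58
Sum of the 21 distinct covariances = 21 × 0.261 = 5.481
total variance = Σσ²ᵢ + 2·Σcov = 11.58 + 2 × 5.481 = 22.542
α = (7/6)·(1 − 11.58/22.542) = 0.567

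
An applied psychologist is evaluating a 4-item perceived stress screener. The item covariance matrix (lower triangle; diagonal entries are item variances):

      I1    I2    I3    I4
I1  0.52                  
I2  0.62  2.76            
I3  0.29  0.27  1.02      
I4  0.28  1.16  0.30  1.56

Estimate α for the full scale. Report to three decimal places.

α = 0.666

Σσ²ᵢ = 0.52 + 2.76 + 1.02 + 1.56 = 5.86
Sum of the distinct covariances = 2.92
total variance = 5.86 + 2 × 2.92 = 11.70
α = (k/(k−1))·(1 − Σσ²ᵢ/total variance) = (4/3)·(1 − 5.86/11.70) = 0.666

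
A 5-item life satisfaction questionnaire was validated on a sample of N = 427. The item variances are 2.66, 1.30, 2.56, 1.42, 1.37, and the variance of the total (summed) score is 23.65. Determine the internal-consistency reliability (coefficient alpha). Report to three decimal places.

ΣVar(i) = 2.66 + 1.30 + 2.56 + 1.42 + 1.37 = 9.31
α = (k/(k−1))·(1 − ΣVar(i)/σ²_T) = (5/4)·(1 − 9.31/23.65) = 0.758

α = 0.758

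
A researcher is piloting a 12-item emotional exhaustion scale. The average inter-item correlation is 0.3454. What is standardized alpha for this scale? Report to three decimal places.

standardized alpha = 0.864

Standardized α = k·r̄ / (1 + (k−1)·r̄) = 12 × 0.3454 / (1 + 11 × 0.3454)
  = 4.1448 / 4.7994 = 0.864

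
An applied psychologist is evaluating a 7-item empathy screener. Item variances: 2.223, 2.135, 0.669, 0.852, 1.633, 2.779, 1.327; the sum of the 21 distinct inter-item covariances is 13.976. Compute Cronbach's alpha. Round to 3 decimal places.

α = 0.824

Σσ²ᵢ = 2.223 + 2.135 + 0.669 + 0.852 + 1.633 + 2.779 + 1.327 = 11.618
Sum of distinct covariances = 13.976
total variance = Σσ²ᵢ + 2·Σcov = 11.618 + 2 × 13.976 = 39.570
α = (7/6)·(1 − 11.618/39.570) = 0.824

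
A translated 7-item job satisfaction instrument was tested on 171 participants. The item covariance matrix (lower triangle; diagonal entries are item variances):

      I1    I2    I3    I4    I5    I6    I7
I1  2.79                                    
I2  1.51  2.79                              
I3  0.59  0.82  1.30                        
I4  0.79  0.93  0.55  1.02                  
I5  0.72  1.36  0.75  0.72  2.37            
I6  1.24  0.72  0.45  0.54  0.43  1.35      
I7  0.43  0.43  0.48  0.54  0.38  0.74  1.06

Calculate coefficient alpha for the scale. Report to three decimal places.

coefficient alpha = 0.822

Σσᵢ² = 2.79 + 2.79 + 1.30 + 1.02 + 2.37 + 1.35 + 1.06 = 12.68
Σ_{i<j} σ_ij = 15.12
σ²_total = 12.68 + 2 × 15.12 = 42.92
α = (k/(k−1))·(1 − Σσᵢ²/σ²_total) = (7/6)·(1 − 12.68/42.92) = 0.822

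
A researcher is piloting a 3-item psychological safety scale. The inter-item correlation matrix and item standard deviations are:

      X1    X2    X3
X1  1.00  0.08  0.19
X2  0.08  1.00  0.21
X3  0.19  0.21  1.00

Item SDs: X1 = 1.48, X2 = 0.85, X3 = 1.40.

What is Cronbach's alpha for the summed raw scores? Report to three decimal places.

α = 0.351

Σσ²ᵢ = 1.48² + 0.85² + 1.40² = 4.8729
Covariances σ_ij = r_ij · s_i · s_j:
  σ(X1,X2) = 0.08 × 1.48 × 0.85 = 0.1006
  σ(X1,X3) = 0.19 × 1.48 × 1.40 = 0.3937
  σ(X2,X3) = 0.21 × 0.85 × 1.40 = 0.2499
σ²_T = Σσ²ᵢ + 2·Σσ_ij = 4.8729 + 2 × 0.7442 = 6.3613
α = (3/2)·(1 − 4.8729/6.3613) = 0.351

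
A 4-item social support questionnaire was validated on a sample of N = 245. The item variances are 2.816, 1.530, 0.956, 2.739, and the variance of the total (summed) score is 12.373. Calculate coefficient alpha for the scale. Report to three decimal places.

coefficient alpha = 0.467

sum of item variances = 2.816 + 1.530 + 0.956 + 2.739 = 8.041
α = (k/(k−1))·(1 − sum of item variances/total variance) = (4/3)·(1 − 8.041/12.373) = 0.467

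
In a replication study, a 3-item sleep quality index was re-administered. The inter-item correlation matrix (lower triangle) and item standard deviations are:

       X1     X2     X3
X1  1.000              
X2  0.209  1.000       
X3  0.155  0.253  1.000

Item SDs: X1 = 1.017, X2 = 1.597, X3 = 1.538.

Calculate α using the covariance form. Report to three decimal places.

α = 0.432

Σσ²ᵢ = 1.017² + 1.597² + 1.538² = 5.9501
Covariances σ_ij = r_ij · s_i · s_j:
  σ(X1,X2) = 0.209 × 1.017 × 1.597 = 0.3394
  σ(X1,X3) = 0.155 × 1.017 × 1.538 = 0.2424
  σ(X2,X3) = 0.253 × 1.597 × 1.538 = 0.6214
σ²_T = Σσ²ᵢ + 2·Σσ_ij = 5.9501 + 2 × 1.2032 = 8.3565
α = (3/2)·(1 − 5.9501/8.3565) = 0.432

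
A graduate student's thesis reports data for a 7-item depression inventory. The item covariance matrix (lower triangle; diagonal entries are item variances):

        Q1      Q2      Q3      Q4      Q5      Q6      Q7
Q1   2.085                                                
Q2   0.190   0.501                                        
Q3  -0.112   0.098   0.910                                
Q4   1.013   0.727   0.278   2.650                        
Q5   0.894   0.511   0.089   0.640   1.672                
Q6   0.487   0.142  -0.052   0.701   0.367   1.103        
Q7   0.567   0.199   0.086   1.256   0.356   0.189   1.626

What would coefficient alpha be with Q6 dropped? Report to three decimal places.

coefficient alpha = 0.708

Remaining items: Q1, Q2, Q3, Q4, Q5, Q7 (k = 6).
ΣVar(i) = 2.085 + 0.501 + 0.910 + 2.650 + 1.672 + 1.626 = 9.444
σ²_total = 9.444 + 2 × 6.792 = 23.028
α (item deleted) = (6/5)·(1 − 9.444/23.028) = 0.708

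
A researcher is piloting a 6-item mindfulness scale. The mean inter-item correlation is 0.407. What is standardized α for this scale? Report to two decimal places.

α = 0.80

Standardized α = k·r̄ / (1 + (k−1)·r̄) = 6 × 0.407 / (1 + 5 × 0.407)
  = 2.4420 / 3.0350 = 0.80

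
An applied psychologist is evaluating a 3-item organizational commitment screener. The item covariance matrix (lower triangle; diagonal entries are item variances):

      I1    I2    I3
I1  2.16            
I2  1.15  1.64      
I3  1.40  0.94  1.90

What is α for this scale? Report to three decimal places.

Σσᵢ² = 2.16 + 1.64 + 1.90 = 5.70
Sum of off-diagonal covariances = 3.49
σ²_total = 5.70 + 2 × 3.49 = 12.68
α = (k/(k−1))·(1 − Σσᵢ²/σ²_total) = (3/2)·(1 − 5.70/12.68) = 0.826

α = 0.826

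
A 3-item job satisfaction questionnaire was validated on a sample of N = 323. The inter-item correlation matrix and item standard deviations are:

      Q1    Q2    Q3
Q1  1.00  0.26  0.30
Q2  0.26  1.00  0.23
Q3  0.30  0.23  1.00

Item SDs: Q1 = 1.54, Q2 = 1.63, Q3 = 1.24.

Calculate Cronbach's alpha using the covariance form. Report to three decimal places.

Σσ²ᵢ = 1.54² + 1.63² + 1.24² = 6.5661
Covariances σ_ij = r_ij · s_i · s_j:
  σ(Q1,Q2) = 0.26 × 1.54 × 1.63 = 0.6527
  σ(Q1,Q3) = 0.30 × 1.54 × 1.24 = 0.5729
  σ(Q2,Q3) = 0.23 × 1.63 × 1.24 = 0.4649
σ²_T = Σσ²ᵢ + 2·Σσ_ij = 6.5661 + 2 × 1.6905 = 9.9471
α = (3/2)·(1 − 6.5661/9.9471) = 0.510

Cronbach's alpha = 0.510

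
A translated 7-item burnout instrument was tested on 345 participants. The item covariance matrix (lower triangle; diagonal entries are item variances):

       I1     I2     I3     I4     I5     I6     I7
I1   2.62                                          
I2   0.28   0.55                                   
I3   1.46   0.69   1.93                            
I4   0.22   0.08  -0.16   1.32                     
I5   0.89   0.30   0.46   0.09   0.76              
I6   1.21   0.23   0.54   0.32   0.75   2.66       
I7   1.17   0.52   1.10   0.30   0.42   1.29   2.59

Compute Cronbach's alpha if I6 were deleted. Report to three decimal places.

Remaining items: I1, I2, I3, I4, I5, I7 (k = 6).
sum of item variances = 2.62 + 0.55 + 1.93 + 1.32 + 0.76 + 2.59 = 9.77
total variance = 9.77 + 2 × 7.82 = 25.41
α (item deleted) = (6/5)·(1 − 9.77/25.41) = 0.739

α = 0.739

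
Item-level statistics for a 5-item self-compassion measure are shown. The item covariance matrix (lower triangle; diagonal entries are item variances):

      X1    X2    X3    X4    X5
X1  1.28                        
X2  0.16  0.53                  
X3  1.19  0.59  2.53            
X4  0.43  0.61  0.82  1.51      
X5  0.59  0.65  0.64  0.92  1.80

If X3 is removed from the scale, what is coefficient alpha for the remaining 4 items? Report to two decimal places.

Remaining items: X1, X2, X4, X5 (k = 4).
ΣVar(i) = 1.28 + 0.53 + 1.51 + 1.80 = 5.12
Var(T) = 5.12 + 2 × 3.36 = 11.84
α (item deleted) = (4/3)·(1 − 5.12/11.84) = 0.76

α = 0.76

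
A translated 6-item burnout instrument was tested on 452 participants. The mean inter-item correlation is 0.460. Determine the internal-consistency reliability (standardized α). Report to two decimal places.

standardized α = 0.84

Standardized α = k·r̄ / (1 + (k−1)·r̄) = 6 × 0.460 / (1 + 5 × 0.460)
  = 2.7600 / 3.3000 = 0.84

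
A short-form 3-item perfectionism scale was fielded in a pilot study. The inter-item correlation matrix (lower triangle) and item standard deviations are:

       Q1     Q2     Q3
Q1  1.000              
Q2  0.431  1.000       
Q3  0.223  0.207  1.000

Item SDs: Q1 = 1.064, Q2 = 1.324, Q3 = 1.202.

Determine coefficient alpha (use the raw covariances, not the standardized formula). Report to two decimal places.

Σσ²ᵢ = 1.064² + 1.324² + 1.202² = 4.3299
Covariances σ_ij = r_ij · s_i · s_j:
  σ(Q1,Q2) = 0.431 × 1.064 × 1.324 = 0.6072
  σ(Q1,Q3) = 0.223 × 1.064 × 1.202 = 0.2852
  σ(Q2,Q3) = 0.207 × 1.324 × 1.202 = 0.3294
σ²_T = Σσ²ᵢ + 2·Σσ_ij = 4.3299 + 2 × 1.2218 = 6.7735
α = (3/2)·(1 − 4.3299/6.7735) = 0.54

α = 0.54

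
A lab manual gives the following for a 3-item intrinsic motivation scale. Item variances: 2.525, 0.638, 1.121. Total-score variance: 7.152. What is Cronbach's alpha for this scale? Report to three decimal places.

α = 0.602

Σσᵢ² = 2.525 + 0.638 + 1.121 = 4.284
α = (k/(k−1))·(1 − Σσᵢ²/σ²_T) = (3/2)·(1 − 4.284/7.152) = 0.602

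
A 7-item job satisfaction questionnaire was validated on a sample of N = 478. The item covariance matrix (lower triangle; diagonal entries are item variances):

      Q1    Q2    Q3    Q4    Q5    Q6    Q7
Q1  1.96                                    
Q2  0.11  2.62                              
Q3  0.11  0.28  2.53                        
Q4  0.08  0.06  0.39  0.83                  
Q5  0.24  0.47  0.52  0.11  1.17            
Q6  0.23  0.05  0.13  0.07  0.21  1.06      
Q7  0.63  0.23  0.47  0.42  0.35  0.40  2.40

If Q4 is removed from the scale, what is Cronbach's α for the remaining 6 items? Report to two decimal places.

Remaining items: Q1, Q2, Q3, Q5, Q6, Q7 (k = 6).
Σσᵢ² = 1.96 + 2.62 + 2.53 + 1.17 + 1.06 + 2.40 = 11.74
Var(T) = 11.74 + 2 × 4.43 = 20.60
α (item deleted) = (6/5)·(1 − 11.74/20.60) = 0.52

Cronbach's α = 0.52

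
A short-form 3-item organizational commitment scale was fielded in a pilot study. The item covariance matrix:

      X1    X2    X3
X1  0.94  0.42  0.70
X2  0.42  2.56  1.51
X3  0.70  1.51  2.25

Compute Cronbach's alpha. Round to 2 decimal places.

Cronbach's alpha = 0.72

ΣVar(i) = 0.94 + 2.56 + 2.25 = 5.75
Σ_{i<j} σ_ij = 2.63
total variance = 5.75 + 2 × 2.63 = 11.01
α = (k/(k−1))·(1 − ΣVar(i)/total variance) = (3/2)·(1 − 5.75/11.01) = 0.72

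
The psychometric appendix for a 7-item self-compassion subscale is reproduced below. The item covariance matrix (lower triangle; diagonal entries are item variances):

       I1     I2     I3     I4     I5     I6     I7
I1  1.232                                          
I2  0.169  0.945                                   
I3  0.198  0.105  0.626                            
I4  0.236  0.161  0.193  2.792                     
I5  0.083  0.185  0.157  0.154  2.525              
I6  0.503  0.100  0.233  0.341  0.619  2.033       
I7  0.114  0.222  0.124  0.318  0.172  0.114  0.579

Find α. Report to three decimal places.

Σσᵢ² = 1.232 + 0.945 + 0.626 + 2.792 + 2.525 + 2.033 + 0.579 = 10.732
Sum of off-diagonal covariances = 4.501
Var(T) = 10.732 + 2 × 4.501 = 19.734
α = (k/(k−1))·(1 − Σσᵢ²/Var(T)) = (7/6)·(1 − 10.732/19.734) = 0.532

α = 0.532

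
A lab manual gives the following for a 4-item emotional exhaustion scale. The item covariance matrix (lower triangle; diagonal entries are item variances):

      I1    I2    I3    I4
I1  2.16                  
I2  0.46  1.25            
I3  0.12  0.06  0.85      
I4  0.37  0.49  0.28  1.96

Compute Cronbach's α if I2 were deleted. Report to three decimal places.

Remaining items: I1, I3, I4 (k = 3).
Σσᵢ² = 2.16 + 0.85 + 1.96 = 4.97
σ²_total = 4.97 + 2 × 0.77 = 6.51
α (item deleted) = (3/2)·(1 − 4.97/6.51) = 0.355

Cronbach's α = 0.355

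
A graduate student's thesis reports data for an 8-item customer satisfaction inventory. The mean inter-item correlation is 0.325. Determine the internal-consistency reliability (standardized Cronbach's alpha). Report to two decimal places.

α = 0.79

Standardized α = k·r̄ / (1 + (k−1)·r̄) = 8 × 0.325 / (1 + 7 × 0.325)
  = 2.6000 / 3.2750 = 0.79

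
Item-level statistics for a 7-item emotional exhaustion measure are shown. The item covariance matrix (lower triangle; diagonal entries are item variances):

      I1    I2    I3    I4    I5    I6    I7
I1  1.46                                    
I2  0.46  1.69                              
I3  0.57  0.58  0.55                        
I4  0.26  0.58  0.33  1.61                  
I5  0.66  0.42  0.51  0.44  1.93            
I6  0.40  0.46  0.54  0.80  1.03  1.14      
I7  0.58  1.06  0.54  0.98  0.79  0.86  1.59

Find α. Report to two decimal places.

α = 0.84

Σσ²ᵢ = 1.46 + 1.69 + 0.55 + 1.61 + 1.93 + 1.14 + 1.59 = 9.97
Σ_{i<j} σ_ij = 12.85
total variance = 9.97 + 2 × 12.85 = 35.67
α = (k/(k−1))·(1 − Σσ²ᵢ/total variance) = (7/6)·(1 − 9.97/35.67) = 0.84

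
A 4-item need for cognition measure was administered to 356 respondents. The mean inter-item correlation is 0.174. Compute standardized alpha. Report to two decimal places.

α = 0.46

Standardized α = k·r̄ / (1 + (k−1)·r̄) = 4 × 0.174 / (1 + 3 × 0.174)
  = 0.6960 / 1.5220 = 0.46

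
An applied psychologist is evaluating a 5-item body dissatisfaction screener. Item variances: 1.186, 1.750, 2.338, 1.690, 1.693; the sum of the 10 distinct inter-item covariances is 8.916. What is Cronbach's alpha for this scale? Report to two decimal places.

Cronbach's alpha = 0.84

sum of item variances = 1.186 + 1.750 + 2.338 + 1.690 + 1.693 = 8.657
Sum of distinct covariances = 8.916
σ²_T = sum of item variances + 2·Σcov = 8.657 + 2 × 8.916 = 26.489
α = (5/4)·(1 − 8.657/26.489) = 0.84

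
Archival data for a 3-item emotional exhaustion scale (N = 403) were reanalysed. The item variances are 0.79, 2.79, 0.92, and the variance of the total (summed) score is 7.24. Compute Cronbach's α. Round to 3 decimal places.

Σσ²ᵢ = 0.79 + 2.79 + 0.92 = 4.50
α = (k/(k−1))·(1 − Σσ²ᵢ/σ²_T) = (3/2)·(1 − 4.50/7.24) = 0.568

Cronbach's α = 0.568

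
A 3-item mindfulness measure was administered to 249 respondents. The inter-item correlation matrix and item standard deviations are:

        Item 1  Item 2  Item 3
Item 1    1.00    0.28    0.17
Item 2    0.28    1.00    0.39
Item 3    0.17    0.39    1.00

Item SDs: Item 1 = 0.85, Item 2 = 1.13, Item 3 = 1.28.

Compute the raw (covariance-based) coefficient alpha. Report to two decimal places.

α = 0.54

Σσ²ᵢ = 0.85² + 1.13² + 1.28² = 3.6378
Covariances σ_ij = r_ij · s_i · s_j:
  σ(Item 1,Item 2) = 0.28 × 0.85 × 1.13 = 0.2689
  σ(Item 1,Item 3) = 0.17 × 0.85 × 1.28 = 0.1850
  σ(Item 2,Item 3) = 0.39 × 1.13 × 1.28 = 0.5641
σ²_T = Σσ²ᵢ + 2·Σσ_ij = 3.6378 + 2 × 1.0180 = 5.6738
α = (3/2)·(1 − 3.6378/5.6738) = 0.54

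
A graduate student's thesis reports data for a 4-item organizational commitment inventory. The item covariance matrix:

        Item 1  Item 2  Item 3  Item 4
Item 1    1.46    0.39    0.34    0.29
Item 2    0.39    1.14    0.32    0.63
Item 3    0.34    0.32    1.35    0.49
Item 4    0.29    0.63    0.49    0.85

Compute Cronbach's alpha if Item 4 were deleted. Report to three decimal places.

Remaining items: Item 1, Item 2, Item 3 (k = 3).
ΣVar(i) = 1.46 + 1.14 + 1.35 = 3.95
Var(T) = 3.95 + 2 × 1.05 = 6.05
α (item deleted) = (3/2)·(1 − 3.95/6.05) = 0.521

α = 0.521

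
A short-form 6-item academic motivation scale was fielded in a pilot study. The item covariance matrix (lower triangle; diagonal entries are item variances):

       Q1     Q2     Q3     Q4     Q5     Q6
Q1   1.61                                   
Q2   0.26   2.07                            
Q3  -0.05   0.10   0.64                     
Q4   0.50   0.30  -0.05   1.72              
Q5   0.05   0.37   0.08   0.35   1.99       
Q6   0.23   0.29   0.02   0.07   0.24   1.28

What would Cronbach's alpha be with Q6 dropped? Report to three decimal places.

Cronbach's alpha = 0.403

Remaining items: Q1, Q2, Q3, Q4, Q5 (k = 5).
Σσ²ᵢ = 1.61 + 2.07 + 0.64 + 1.72 + 1.99 = 8.03
σ²_total = 8.03 + 2 × 1.91 = 11.85
α (item deleted) = (5/4)·(1 − 8.03/11.85) = 0.403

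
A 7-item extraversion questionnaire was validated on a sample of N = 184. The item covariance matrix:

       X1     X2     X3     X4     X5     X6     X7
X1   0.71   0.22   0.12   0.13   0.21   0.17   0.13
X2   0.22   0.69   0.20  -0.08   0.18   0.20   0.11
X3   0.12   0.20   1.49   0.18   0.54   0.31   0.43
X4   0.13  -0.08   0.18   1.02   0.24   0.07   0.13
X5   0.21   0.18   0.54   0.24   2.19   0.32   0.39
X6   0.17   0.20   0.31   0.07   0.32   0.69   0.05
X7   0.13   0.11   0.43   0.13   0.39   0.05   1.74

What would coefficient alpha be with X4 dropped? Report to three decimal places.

Remaining items: X1, X2, X3, X5, X6, X7 (k = 6).
Σσᵢ² = 0.71 + 0.69 + 1.49 + 2.19 + 0.69 + 1.74 = 7.51
Var(T) = 7.51 + 2 × 3.58 = 14.67
α (item deleted) = (6/5)·(1 − 7.51/14.67) = 0.586

coefficient alpha = 0.586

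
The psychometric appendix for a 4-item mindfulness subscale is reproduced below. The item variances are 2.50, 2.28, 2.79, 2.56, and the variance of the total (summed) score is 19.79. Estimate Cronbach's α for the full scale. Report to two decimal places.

sum of item variances = 2.50 + 2.28 + 2.79 + 2.56 = 10.13
α = (k/(k−1))·(1 − sum of item variances/σ²_T) = (4/3)·(1 − 10.13/19.79) = 0.65

Cronbach's α = 0.65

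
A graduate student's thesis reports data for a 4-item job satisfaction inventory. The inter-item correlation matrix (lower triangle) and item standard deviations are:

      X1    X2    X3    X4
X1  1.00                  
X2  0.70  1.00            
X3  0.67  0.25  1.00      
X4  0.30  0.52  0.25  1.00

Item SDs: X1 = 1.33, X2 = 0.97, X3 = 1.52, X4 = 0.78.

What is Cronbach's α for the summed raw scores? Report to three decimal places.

Cronbach's α = 0.751

Σσ²ᵢ = 1.33² + 0.97² + 1.52² + 0.78² = 5.6286
Covariances σ_ij = r_ij · s_i · s_j:
  σ(X1,X2) = 0.70 × 1.33 × 0.97 = 0.9031
  σ(X1,X3) = 0.67 × 1.33 × 1.52 = 1.3545
  σ(X1,X4) = 0.30 × 1.33 × 0.78 = 0.3112
  σ(X2,X3) = 0.25 × 0.97 × 1.52 = 0.3686
  σ(X2,X4) = 0.52 × 0.97 × 0.78 = 0.3934
  σ(X3,X4) = 0.25 × 1.52 × 0.78 = 0.2964
σ²_T = Σσ²ᵢ + 2·Σσ_ij = 5.6286 + 2 × 3.6272 = 12.8830
α = (4/3)·(1 − 5.6286/12.8830) = 0.751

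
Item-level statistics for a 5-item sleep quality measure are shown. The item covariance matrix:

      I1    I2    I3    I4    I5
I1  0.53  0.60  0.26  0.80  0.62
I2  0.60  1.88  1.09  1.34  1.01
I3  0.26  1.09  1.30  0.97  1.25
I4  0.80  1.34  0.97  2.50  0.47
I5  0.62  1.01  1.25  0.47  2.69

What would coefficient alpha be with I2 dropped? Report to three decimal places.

α = 0.739

Remaining items: I1, I3, I4, I5 (k = 4).
Σσᵢ² = 0.53 + 1.30 + 2.50 + 2.69 = 7.02
σ²_T = 7.02 + 2 × 4.37 = 15.76
α (item deleted) = (4/3)·(1 − 7.02/15.76) = 0.739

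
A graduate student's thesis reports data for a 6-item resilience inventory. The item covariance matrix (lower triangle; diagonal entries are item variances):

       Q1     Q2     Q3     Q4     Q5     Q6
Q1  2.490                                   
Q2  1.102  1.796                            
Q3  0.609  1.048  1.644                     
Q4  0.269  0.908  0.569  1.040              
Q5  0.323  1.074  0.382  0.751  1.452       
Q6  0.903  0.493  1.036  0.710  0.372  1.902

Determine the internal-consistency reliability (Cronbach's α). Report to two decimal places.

Cronbach's α = 0.81

Σσᵢ² = 2.490 + 1.796 + 1.644 + 1.040 + 1.452 + 1.902 = 10.324
Σ_{i<j} σ_ij = 10.549
σ²_T = 10.324 + 2 × 10.549 = 31.422
α = (k/(k−1))·(1 − Σσᵢ²/σ²_T) = (6/5)·(1 − 10.324/31.422) = 0.81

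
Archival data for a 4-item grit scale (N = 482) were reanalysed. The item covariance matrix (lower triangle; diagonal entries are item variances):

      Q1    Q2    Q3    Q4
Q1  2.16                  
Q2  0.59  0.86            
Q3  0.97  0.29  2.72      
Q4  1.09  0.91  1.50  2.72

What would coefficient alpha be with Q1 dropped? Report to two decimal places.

α = 0.69

Remaining items: Q2, Q3, Q4 (k = 3).
Σσ²ᵢ = 0.86 + 2.72 + 2.72 = 6.30
σ²_total = 6.30 + 2 × 2.70 = 11.70
α (item deleted) = (3/2)·(1 − 6.30/11.70) = 0.69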